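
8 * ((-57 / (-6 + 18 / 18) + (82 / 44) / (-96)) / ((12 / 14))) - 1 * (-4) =872933 / 7920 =110.22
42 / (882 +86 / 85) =1785 / 37528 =0.05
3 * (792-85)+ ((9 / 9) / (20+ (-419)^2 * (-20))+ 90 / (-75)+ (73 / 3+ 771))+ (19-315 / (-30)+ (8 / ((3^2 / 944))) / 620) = 961987223027 / 326541600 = 2945.99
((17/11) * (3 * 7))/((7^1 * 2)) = 51/22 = 2.32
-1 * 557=-557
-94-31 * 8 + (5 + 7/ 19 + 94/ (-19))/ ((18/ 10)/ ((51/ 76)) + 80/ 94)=-22923452/ 67051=-341.88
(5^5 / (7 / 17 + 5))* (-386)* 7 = -71771875 / 46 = -1560258.15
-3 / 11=-0.27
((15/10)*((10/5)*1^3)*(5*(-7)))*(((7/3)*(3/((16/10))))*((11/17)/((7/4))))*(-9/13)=51975/442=117.59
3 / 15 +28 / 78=109 / 195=0.56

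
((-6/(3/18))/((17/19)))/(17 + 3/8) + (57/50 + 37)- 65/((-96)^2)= 19500169853/544435200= 35.82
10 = 10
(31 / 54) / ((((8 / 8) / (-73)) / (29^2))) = -1903183 / 54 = -35244.13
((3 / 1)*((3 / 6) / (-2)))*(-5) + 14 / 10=5.15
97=97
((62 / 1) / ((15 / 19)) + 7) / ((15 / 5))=1283 / 45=28.51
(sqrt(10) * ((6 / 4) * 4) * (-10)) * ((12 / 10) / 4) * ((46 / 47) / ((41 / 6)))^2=-1371168 * sqrt(10) / 3713329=-1.17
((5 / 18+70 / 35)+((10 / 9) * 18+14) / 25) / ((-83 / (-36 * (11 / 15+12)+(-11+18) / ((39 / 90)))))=2614289 / 134875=19.38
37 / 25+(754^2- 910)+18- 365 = 14181512 / 25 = 567260.48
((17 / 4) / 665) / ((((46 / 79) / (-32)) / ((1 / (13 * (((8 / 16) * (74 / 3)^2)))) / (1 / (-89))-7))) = 671389874 / 272205115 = 2.47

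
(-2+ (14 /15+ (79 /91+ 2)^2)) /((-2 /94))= -41797993 /124215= -336.50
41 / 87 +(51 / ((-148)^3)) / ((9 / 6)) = 0.47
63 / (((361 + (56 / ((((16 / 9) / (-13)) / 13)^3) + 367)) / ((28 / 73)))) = -129024 / 256864407449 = -0.00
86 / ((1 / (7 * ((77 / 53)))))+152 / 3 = 147118 / 159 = 925.27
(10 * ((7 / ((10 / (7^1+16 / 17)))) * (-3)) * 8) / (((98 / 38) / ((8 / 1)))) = -492480 / 119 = -4138.49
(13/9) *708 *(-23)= -70564/3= -23521.33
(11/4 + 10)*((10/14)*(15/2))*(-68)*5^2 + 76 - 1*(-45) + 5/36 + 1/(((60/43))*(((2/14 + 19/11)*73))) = -512122243783/4415040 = -115994.93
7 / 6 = 1.17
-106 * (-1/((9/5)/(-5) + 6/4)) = 5300/57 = 92.98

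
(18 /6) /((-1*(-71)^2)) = -3 /5041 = -0.00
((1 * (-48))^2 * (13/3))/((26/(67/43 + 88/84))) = 301184/301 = 1000.61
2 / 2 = 1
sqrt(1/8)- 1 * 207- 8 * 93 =-951 + sqrt(2)/4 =-950.65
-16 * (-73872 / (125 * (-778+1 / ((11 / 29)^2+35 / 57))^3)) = -56684948501161230336 / 2808699494292710805284875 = -0.00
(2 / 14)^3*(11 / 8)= 11 / 2744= 0.00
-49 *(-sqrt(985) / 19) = 49 *sqrt(985) / 19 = 80.94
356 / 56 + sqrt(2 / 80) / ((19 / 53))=53 * sqrt(10) / 380 + 89 / 14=6.80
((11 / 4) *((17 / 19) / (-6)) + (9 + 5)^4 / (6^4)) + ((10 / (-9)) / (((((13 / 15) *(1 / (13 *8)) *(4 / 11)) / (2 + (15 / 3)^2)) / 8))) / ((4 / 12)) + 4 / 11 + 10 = -32173280699 / 135432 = -237560.40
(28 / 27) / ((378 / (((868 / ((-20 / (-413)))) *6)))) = 358484 / 1215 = 295.05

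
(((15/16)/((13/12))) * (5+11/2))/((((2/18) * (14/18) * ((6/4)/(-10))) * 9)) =-2025/26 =-77.88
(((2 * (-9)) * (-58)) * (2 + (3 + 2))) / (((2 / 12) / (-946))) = -41480208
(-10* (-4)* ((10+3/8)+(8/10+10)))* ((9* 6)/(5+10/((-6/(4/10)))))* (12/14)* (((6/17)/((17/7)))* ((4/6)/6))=548856/3757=146.09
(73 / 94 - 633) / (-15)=59429 / 1410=42.15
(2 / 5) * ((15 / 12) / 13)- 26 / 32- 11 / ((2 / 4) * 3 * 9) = -8923 / 5616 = -1.59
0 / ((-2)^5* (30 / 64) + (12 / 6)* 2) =0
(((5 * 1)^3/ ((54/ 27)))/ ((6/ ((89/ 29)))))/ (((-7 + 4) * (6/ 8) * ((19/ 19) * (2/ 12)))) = -85.25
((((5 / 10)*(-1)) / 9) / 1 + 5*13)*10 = 5845 / 9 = 649.44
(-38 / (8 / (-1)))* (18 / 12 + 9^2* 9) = 27759 / 8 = 3469.88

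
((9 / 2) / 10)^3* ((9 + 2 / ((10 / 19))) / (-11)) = -729 / 6875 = -0.11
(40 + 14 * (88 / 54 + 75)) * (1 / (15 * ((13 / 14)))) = 79.89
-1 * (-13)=13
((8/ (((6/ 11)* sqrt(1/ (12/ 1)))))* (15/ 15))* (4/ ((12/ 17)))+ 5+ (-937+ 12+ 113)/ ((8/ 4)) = -401+ 1496* sqrt(3)/ 9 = -113.09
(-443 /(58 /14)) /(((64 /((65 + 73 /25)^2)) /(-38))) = 42468874119 /145000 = 292888.79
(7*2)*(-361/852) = -2527/426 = -5.93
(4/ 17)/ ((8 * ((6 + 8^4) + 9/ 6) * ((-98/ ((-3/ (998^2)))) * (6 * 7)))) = 1/ 190655153408272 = 0.00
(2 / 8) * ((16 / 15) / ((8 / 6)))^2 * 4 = 16 / 25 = 0.64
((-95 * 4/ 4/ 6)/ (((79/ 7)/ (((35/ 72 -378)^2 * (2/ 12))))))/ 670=-98261299213/ 1975601664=-49.74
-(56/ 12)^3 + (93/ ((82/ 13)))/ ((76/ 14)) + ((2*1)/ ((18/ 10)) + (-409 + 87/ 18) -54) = -46774801/ 84132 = -555.97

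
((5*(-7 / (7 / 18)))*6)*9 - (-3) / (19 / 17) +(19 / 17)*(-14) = -1573967 / 323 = -4872.96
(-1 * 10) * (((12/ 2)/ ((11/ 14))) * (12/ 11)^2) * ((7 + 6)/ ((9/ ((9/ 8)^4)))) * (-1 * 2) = 8955765/ 21296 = 420.54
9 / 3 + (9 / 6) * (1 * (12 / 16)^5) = 6873 / 2048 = 3.36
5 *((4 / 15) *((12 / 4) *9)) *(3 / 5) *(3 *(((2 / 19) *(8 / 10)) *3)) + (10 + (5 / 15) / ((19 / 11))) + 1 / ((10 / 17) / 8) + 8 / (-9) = 167899 / 4275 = 39.27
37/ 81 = 0.46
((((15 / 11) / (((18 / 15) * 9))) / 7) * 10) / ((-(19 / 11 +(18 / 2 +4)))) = -125 / 10206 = -0.01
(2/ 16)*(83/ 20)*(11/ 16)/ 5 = 913/ 12800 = 0.07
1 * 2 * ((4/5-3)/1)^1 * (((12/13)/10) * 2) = -264/325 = -0.81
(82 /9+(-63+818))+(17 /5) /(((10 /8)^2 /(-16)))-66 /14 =5706074 /7875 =724.58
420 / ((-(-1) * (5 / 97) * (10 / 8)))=32592 / 5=6518.40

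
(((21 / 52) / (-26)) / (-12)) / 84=0.00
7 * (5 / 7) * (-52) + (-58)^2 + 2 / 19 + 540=69238 / 19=3644.11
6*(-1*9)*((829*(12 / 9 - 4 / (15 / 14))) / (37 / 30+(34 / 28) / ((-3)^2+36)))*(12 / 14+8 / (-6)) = -16115760 / 397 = -40593.85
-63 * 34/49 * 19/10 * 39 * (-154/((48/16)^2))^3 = 16228419.61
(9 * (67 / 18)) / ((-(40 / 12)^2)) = -603 / 200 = -3.02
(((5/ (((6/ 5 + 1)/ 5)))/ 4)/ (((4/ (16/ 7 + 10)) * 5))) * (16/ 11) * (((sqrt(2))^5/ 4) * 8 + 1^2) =2150/ 847 + 17200 * sqrt(2)/ 847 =31.26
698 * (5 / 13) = 3490 / 13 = 268.46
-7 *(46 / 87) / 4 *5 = -4.63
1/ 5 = 0.20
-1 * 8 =-8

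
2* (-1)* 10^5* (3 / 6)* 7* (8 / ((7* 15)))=-160000 / 3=-53333.33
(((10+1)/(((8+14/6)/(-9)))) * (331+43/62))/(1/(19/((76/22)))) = -67185855/3844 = -17478.11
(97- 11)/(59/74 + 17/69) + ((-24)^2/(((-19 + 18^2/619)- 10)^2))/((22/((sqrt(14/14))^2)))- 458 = -6840409090797082/18213575670851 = -375.57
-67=-67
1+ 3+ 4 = 8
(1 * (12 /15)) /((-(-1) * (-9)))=-4 /45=-0.09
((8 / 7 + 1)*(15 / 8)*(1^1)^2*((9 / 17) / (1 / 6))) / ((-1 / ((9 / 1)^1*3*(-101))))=16566525 / 476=34803.62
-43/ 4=-10.75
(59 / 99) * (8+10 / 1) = 118 / 11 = 10.73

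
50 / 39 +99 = 3911 / 39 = 100.28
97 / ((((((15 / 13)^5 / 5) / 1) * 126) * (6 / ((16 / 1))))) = 144061684 / 28704375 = 5.02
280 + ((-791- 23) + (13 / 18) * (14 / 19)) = -91223 / 171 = -533.47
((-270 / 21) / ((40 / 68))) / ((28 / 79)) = -12087 / 196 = -61.67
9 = 9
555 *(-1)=-555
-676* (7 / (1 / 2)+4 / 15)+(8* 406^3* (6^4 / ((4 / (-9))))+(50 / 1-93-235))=-1561189458370.27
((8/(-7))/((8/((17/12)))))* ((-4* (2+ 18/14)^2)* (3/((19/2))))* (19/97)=17986/33271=0.54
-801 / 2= -400.50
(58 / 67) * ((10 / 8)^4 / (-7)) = -18125 / 60032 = -0.30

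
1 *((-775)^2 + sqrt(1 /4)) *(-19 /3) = -7607923 /2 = -3803961.50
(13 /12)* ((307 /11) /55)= 3991 /7260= 0.55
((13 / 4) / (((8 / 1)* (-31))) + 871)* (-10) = -4320095 / 496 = -8709.87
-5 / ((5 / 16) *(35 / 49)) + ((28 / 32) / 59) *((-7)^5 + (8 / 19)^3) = -4397348711 / 16187240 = -271.66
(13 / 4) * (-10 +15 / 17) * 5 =-10075 / 68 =-148.16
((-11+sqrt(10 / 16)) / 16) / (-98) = 11 / 1568-sqrt(10) / 6272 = 0.01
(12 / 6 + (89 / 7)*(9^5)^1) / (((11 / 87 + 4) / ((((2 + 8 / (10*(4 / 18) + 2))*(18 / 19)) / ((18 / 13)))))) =439843355250 / 907193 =484839.89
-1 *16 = -16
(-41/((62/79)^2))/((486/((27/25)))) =-255881/1729800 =-0.15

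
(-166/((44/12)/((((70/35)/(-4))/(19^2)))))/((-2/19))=-249/418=-0.60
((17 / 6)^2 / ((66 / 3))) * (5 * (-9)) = -1445 / 88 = -16.42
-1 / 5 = -0.20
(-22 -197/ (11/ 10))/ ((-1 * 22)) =1106/ 121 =9.14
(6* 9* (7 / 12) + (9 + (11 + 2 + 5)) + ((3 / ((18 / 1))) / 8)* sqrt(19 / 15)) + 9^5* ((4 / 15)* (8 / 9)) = sqrt(285) / 720 + 140553 / 10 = 14055.32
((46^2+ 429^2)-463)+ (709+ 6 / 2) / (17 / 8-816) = 1209047938 / 6511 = 185693.13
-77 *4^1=-308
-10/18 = -5/9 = -0.56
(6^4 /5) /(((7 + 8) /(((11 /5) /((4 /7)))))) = 8316 /125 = 66.53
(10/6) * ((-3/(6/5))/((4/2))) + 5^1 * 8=455/12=37.92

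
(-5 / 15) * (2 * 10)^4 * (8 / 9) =-1280000 / 27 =-47407.41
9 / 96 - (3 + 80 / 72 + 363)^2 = -349325069 / 2592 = -134770.47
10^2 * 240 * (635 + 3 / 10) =15247200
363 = 363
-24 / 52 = -6 / 13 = -0.46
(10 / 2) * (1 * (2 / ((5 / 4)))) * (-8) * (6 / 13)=-384 / 13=-29.54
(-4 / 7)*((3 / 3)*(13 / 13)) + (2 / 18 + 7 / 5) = 296 / 315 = 0.94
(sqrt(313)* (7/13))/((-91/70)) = -70* sqrt(313)/169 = -7.33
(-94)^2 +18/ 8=35353/ 4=8838.25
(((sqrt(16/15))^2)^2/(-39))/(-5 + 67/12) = -1024/20475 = -0.05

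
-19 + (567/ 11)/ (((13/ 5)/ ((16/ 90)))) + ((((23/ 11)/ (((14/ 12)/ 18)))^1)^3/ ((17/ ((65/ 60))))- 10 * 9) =205212239915/ 100893793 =2033.94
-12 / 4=-3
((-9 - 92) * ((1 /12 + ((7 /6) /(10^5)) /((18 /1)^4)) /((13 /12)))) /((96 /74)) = -19614765626159 /3275251200000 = -5.99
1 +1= 2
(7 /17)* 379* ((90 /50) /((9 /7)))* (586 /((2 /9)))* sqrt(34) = 48971727* sqrt(34) /85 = 3359432.76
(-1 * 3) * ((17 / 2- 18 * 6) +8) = 549 / 2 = 274.50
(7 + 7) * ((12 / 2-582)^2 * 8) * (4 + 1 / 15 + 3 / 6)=848461824 / 5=169692364.80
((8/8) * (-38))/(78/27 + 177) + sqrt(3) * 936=-342/1619 + 936 * sqrt(3)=1620.99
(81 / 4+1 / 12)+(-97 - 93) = -509 / 3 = -169.67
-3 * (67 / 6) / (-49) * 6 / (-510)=-67 / 8330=-0.01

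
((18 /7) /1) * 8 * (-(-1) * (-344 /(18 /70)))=-27520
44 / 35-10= -306 / 35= -8.74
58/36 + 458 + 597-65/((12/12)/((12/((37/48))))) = 29783/666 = 44.72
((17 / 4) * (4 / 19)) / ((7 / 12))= 204 / 133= 1.53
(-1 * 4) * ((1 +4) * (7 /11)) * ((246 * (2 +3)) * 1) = -172200 /11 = -15654.55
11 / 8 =1.38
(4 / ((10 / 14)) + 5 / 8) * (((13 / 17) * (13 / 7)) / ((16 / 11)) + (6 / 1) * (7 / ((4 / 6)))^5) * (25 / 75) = 30254037757 / 19040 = 1588972.57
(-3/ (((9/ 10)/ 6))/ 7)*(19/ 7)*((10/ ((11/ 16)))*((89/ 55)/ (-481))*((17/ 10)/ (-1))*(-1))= 0.65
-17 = -17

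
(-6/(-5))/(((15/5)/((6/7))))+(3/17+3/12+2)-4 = -2929/2380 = -1.23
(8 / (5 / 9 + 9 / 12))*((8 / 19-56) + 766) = 3887424 / 893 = 4353.22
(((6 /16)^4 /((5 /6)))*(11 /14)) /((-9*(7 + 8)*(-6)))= 0.00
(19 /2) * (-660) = -6270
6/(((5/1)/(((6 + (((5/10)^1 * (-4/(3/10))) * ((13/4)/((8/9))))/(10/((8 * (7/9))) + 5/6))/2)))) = -2.39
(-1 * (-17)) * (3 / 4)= 51 / 4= 12.75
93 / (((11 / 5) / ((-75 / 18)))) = -3875 / 22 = -176.14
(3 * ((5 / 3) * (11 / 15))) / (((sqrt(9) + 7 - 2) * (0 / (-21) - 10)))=-11 / 240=-0.05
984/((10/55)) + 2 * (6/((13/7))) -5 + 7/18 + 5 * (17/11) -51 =13823867/2574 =5370.58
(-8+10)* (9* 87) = 1566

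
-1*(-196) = 196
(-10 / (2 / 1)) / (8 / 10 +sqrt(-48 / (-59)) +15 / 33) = -373175 / 45233 +60500 * sqrt(177) / 135699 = -2.32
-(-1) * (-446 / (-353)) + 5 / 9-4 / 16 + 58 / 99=301225 / 139788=2.15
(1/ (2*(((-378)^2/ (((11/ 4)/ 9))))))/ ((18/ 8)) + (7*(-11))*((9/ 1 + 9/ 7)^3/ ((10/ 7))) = -6788295714761/ 115736040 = -58653.26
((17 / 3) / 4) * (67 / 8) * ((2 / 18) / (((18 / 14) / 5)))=39865 / 7776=5.13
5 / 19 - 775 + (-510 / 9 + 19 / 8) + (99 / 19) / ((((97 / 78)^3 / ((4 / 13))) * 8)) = -344980796149 / 416178888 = -828.92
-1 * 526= -526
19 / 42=0.45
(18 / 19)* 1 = 18 / 19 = 0.95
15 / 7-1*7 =-34 / 7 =-4.86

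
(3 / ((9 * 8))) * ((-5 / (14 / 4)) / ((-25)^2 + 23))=-5 / 54432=-0.00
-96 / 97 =-0.99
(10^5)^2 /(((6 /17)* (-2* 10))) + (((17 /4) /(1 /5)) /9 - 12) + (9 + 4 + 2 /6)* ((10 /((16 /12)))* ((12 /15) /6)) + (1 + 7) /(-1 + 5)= -50999999795 /36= -1416666660.97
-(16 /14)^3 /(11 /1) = -512 /3773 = -0.14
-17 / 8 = -2.12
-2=-2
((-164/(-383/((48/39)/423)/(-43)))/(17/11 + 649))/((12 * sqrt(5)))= -77572 * sqrt(5)/56517649695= -0.00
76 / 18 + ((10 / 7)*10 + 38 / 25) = 31544 / 1575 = 20.03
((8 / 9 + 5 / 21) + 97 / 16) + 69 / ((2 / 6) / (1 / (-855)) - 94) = 2677061 / 382032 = 7.01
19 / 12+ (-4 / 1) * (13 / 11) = -415 / 132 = -3.14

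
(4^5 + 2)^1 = 1026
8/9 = 0.89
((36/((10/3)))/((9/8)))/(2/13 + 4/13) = 104/5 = 20.80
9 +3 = 12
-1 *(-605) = 605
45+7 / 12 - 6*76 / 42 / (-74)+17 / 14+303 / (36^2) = 5278667 / 111888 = 47.18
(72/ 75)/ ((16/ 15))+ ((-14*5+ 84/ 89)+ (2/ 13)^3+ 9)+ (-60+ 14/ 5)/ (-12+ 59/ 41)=-45496323473/ 846657890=-53.74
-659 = -659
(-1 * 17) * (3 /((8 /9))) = -459 /8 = -57.38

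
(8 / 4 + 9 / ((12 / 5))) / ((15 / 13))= 299 / 60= 4.98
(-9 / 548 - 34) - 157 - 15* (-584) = 4695803 / 548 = 8568.98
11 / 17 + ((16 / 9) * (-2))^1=-2.91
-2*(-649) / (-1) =-1298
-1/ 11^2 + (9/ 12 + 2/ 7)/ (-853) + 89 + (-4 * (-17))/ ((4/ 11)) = 797602671/ 2889964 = 275.99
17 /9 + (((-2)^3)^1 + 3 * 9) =188 /9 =20.89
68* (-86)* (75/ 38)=-11542.11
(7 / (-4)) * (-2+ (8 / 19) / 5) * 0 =0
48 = 48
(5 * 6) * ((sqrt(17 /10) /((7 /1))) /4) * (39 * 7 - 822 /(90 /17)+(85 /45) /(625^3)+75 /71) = 4632971191708 * sqrt(170) /364013671875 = 165.95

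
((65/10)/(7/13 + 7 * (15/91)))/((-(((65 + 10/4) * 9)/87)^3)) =-0.01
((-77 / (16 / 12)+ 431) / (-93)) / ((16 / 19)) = -28367 / 5952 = -4.77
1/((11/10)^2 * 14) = 50/847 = 0.06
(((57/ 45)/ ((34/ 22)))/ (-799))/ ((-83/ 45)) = 0.00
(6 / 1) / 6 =1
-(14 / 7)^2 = -4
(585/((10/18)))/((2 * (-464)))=-1053/928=-1.13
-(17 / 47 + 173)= -8148 / 47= -173.36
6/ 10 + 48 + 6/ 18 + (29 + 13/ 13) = 1184/ 15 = 78.93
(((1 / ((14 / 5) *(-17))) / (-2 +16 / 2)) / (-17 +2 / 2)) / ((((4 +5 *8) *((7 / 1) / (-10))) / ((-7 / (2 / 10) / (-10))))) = -25 / 1005312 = -0.00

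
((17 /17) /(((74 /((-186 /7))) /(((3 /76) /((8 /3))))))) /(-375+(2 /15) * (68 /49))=87885 /6197400544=0.00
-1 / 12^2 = -1 / 144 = -0.01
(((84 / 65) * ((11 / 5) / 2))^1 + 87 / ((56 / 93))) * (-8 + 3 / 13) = -1133.56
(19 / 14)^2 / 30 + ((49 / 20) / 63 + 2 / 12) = 4709 / 17640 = 0.27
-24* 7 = -168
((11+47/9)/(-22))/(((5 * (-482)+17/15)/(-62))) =-22630/1192389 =-0.02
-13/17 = -0.76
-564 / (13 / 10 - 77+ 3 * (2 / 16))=22560 / 3013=7.49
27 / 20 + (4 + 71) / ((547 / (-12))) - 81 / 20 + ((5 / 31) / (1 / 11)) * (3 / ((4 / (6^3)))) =48000861 / 169570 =283.07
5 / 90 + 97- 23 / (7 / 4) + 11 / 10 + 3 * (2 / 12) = 85.51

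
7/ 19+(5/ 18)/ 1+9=3299/ 342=9.65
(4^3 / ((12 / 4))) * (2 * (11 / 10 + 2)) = 1984 / 15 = 132.27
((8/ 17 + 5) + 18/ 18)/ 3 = 2.16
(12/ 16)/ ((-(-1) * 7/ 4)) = 3/ 7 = 0.43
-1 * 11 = -11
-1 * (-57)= 57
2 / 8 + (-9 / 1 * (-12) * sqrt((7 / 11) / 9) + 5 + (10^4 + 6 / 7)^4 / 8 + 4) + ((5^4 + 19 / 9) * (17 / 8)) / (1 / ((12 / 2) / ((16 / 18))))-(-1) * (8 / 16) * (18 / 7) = 36 * sqrt(77) / 11 + 24018233058633462027 / 19208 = 1250428626542795.38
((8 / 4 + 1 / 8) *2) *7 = 29.75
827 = 827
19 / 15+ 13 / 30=17 / 10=1.70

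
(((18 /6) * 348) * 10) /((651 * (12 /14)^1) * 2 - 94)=5220 /511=10.22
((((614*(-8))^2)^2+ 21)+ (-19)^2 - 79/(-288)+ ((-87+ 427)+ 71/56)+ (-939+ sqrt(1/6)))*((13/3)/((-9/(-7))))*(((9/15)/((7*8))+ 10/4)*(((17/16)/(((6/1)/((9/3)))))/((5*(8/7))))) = 1087541*sqrt(6)/8294400+ 182335637165727684022319/398131200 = 457978769726481.65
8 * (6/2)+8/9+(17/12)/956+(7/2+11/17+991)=596795339/585072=1020.04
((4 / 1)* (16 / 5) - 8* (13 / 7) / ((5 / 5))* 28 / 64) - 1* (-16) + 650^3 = 2746250223 / 10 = 274625022.30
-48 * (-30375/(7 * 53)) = 1458000/371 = 3929.92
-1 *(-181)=181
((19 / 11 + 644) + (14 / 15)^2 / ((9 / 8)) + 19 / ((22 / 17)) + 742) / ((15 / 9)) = 62511821 / 74250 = 841.91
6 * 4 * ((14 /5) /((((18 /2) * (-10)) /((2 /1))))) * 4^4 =-28672 /75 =-382.29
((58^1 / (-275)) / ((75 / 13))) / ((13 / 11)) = -58 / 1875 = -0.03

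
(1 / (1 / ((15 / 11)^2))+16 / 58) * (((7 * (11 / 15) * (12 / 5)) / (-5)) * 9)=-1888236 / 39875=-47.35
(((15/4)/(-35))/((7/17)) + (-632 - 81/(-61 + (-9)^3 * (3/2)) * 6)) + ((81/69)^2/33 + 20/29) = -48198100862117/76370627564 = -631.11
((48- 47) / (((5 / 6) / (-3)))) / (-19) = 0.19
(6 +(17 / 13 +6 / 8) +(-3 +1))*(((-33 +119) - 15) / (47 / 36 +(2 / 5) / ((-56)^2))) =394518600 / 1197677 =329.40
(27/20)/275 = 27/5500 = 0.00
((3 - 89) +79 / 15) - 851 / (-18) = -3011 / 90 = -33.46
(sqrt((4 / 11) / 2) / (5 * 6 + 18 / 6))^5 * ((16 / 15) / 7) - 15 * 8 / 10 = -12 + 64 * sqrt(22) / 5469366848715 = -12.00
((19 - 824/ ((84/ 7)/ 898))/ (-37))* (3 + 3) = 369862/ 37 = 9996.27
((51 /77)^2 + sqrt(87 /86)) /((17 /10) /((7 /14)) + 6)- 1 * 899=-250505032 /278663 + 5 * sqrt(7482) /4042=-898.85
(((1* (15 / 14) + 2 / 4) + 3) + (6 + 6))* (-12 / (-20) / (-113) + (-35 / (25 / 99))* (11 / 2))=-9992298 / 791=-12632.49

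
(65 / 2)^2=4225 / 4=1056.25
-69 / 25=-2.76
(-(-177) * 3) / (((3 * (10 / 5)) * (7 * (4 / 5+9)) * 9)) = 295 / 2058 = 0.14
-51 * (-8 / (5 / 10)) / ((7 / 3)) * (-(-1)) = 2448 / 7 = 349.71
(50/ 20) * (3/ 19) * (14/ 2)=105/ 38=2.76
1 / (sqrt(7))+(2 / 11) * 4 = sqrt(7) / 7+8 / 11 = 1.11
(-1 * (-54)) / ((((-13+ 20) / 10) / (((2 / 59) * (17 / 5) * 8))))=71.13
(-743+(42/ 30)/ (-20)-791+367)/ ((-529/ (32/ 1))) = 933656/ 13225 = 70.60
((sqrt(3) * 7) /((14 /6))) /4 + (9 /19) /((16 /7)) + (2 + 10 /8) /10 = 809 /1520 + 3 * sqrt(3) /4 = 1.83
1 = 1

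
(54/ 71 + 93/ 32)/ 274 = 8331/ 622528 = 0.01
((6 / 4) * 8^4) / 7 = 6144 / 7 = 877.71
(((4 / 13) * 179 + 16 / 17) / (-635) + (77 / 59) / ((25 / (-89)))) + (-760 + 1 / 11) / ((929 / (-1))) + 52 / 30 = -2770584193472 / 1269163778025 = -2.18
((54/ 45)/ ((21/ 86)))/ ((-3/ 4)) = -688/ 105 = -6.55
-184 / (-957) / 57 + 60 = 3273124 / 54549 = 60.00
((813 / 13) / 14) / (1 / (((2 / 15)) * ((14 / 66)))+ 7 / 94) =38211 / 303082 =0.13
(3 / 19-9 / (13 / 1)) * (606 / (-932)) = 19998 / 57551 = 0.35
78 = 78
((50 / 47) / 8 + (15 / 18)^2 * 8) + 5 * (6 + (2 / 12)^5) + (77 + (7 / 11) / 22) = 4984632571 / 44222112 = 112.72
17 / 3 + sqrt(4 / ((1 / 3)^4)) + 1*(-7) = 50 / 3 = 16.67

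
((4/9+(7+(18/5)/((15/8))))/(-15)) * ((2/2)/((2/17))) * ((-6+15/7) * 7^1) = 35819/250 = 143.28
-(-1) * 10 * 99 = 990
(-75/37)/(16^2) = -0.01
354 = 354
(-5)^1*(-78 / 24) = 65 / 4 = 16.25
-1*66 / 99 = -2 / 3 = -0.67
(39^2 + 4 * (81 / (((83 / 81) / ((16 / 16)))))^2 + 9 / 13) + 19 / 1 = 2376409273 / 89557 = 26535.16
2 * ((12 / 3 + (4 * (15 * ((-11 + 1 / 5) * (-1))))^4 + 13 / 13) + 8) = 352638738458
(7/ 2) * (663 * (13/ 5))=60333/ 10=6033.30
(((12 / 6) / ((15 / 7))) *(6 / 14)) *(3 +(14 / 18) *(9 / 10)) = 37 / 25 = 1.48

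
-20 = -20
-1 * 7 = -7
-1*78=-78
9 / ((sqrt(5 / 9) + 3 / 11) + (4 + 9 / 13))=1644786 / 886931-552123 * sqrt(5) / 4434655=1.58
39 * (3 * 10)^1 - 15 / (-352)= 411855 / 352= 1170.04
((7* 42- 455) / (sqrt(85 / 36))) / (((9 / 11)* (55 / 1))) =-322* sqrt(85) / 1275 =-2.33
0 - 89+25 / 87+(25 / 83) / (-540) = -23061529 / 259956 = -88.71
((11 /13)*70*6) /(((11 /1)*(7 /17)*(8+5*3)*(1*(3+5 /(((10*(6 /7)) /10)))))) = 0.39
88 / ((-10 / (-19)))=836 / 5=167.20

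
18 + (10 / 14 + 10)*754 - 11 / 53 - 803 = 2705838 / 371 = 7293.36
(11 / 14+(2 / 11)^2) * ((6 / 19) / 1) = 219 / 847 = 0.26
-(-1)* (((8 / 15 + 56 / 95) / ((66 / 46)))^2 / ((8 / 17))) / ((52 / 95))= 2.38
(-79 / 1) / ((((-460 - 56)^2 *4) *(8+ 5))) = -79 / 13845312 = -0.00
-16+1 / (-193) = -3089 / 193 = -16.01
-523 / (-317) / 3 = 523 / 951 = 0.55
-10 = -10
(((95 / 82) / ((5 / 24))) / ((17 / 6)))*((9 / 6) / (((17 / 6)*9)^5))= 2432 / 8906762961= 0.00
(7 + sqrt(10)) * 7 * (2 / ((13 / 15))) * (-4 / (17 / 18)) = -105840 / 221 - 15120 * sqrt(10) / 221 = -695.27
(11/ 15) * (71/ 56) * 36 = 2343/ 70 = 33.47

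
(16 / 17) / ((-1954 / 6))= -48 / 16609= -0.00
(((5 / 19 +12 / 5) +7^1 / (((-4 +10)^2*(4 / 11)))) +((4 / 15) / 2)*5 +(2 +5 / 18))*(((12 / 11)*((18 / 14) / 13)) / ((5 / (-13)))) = -252081 / 146300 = -1.72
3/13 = 0.23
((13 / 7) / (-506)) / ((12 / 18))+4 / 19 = 27595 / 134596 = 0.21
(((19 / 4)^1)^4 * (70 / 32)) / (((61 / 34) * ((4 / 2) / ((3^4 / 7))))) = 897260085 / 249856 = 3591.11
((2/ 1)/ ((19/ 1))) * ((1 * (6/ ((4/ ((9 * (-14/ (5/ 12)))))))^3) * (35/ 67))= -163326699648/ 31825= -5132025.13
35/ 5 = 7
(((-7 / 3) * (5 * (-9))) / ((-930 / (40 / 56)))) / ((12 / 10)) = -25 / 372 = -0.07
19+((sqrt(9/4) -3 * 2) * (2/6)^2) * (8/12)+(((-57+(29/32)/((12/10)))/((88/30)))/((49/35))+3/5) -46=-11954137/295680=-40.43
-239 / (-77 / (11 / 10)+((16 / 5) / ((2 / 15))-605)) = 0.37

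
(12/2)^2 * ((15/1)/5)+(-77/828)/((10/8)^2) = 558592/5175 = 107.94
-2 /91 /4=-1 /182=-0.01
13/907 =0.01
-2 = -2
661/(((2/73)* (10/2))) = 48253/10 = 4825.30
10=10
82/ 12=41/ 6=6.83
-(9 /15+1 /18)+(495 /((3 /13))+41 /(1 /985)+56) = 3832681 /90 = 42585.34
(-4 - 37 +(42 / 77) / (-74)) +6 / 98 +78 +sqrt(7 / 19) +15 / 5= sqrt(133) / 19 +798794 / 19943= 40.66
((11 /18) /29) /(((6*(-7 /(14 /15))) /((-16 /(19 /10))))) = 176 /44631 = 0.00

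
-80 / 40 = -2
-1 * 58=-58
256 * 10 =2560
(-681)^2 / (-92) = -463761 / 92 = -5040.88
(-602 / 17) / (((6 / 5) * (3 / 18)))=-3010 / 17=-177.06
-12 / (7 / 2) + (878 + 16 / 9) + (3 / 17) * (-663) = 47839 / 63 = 759.35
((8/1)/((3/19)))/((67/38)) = 28.74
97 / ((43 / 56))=5432 / 43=126.33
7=7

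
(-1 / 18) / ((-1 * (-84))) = -1 / 1512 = -0.00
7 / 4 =1.75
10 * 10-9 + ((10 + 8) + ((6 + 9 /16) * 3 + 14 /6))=6289 /48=131.02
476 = 476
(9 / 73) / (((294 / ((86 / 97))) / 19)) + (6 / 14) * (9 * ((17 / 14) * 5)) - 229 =-142656005 / 693938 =-205.57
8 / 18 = 4 / 9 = 0.44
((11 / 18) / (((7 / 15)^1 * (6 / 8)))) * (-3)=-110 / 21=-5.24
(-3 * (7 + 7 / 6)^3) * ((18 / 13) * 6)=-352947 / 26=-13574.88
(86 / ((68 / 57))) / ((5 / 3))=7353 / 170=43.25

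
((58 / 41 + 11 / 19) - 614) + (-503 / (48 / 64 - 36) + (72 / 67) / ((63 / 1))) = -30791234213 / 51514491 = -597.72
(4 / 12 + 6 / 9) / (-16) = -0.06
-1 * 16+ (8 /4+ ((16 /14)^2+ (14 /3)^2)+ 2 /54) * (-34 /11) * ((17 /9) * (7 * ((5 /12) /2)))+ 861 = 141704965 /224532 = 631.11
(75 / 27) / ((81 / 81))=25 / 9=2.78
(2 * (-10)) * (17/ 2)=-170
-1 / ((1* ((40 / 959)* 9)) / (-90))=959 / 4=239.75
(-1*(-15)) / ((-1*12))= -5 / 4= -1.25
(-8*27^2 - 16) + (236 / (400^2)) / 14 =-3274879941 / 560000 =-5848.00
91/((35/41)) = 533/5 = 106.60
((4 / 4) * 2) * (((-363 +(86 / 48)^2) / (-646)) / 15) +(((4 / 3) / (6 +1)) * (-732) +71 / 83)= -224563252061 / 1621408320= -138.50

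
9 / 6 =3 / 2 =1.50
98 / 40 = 49 / 20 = 2.45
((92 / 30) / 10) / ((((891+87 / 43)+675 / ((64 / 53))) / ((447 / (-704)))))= -147361 / 1098879375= -0.00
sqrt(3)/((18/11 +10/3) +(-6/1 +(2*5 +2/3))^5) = 2673*sqrt(3)/5929348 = 0.00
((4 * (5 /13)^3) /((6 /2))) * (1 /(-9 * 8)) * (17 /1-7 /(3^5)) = -0.02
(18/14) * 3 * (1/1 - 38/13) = -675/91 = -7.42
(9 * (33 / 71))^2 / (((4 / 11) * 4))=970299 / 80656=12.03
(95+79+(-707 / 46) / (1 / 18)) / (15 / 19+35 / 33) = -1480347 / 26680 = -55.49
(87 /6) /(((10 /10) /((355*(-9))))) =-92655 /2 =-46327.50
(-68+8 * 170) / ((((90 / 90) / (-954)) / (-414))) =510283152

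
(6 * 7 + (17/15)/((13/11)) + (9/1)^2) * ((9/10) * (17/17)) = 36258/325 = 111.56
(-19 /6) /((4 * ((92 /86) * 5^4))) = -817 /690000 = -0.00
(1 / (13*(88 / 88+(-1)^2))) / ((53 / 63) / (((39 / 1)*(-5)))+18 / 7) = 945 / 63074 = 0.01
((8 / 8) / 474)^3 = 0.00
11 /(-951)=-11 /951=-0.01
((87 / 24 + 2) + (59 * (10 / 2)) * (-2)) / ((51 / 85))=-23375 / 24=-973.96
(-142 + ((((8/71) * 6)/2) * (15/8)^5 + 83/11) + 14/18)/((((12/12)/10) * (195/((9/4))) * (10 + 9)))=-3623124569/4740882432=-0.76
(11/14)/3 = 11/42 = 0.26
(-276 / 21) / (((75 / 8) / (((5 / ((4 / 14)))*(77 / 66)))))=-1288 / 45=-28.62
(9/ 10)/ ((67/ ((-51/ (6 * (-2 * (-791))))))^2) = 2601/ 449389121440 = 0.00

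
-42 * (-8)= 336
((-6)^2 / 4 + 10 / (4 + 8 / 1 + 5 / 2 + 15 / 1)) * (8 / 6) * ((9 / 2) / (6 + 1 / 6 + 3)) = 19836 / 3245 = 6.11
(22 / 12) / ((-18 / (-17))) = 187 / 108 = 1.73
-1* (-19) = 19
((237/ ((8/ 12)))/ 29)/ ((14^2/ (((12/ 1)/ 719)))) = 2133/ 2043398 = 0.00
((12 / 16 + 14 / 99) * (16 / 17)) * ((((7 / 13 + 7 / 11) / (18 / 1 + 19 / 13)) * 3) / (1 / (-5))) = -395360 / 520421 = -0.76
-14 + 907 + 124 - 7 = 1010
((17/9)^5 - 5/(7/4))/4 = 5.30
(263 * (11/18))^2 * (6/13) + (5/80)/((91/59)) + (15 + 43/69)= 10794013063/904176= 11937.96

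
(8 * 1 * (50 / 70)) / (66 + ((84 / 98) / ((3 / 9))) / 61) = 61 / 705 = 0.09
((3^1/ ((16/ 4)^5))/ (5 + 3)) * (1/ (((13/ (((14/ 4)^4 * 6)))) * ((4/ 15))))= 324135/ 3407872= 0.10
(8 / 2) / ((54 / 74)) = 148 / 27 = 5.48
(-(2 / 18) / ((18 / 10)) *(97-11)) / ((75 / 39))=-1118 / 405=-2.76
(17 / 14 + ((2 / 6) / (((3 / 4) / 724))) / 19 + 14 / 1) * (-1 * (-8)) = 307868 / 1197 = 257.20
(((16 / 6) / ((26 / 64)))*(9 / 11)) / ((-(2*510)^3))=-4 / 790378875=-0.00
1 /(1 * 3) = 1 /3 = 0.33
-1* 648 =-648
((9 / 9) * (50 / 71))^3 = 125000 / 357911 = 0.35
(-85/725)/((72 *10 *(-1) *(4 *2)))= 17/835200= 0.00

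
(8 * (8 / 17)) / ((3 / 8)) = 512 / 51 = 10.04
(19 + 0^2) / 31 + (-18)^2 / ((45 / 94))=104999 / 155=677.41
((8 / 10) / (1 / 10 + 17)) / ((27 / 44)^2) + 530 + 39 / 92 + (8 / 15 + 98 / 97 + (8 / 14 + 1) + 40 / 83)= 1726190135246161 / 3231687340980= 534.15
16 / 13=1.23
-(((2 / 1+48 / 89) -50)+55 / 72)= 299233 / 6408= 46.70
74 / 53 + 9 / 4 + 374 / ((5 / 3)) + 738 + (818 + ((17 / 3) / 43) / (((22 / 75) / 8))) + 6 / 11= 81505507 / 45580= 1788.19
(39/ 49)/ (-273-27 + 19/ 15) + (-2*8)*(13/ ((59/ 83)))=-3790673731/ 12954571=-292.61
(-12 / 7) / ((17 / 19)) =-228 / 119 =-1.92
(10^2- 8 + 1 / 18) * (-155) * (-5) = 1284175 / 18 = 71343.06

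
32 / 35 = 0.91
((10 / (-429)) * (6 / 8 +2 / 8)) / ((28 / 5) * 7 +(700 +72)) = -0.00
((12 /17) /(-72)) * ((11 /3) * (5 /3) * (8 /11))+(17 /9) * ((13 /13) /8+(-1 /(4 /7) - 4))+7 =-13471 /3672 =-3.67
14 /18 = 7 /9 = 0.78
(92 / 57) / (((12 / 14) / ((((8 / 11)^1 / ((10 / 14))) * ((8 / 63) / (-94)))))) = -10304 / 3978315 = -0.00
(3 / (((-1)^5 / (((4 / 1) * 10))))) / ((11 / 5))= -600 / 11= -54.55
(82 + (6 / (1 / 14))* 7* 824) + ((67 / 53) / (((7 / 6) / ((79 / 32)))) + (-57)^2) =2895851927 / 5936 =487845.68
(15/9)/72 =5/216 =0.02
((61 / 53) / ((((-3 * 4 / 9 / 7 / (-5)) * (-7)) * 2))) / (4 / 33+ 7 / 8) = -30195 / 13939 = -2.17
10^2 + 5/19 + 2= 1943/19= 102.26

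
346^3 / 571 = 72542.44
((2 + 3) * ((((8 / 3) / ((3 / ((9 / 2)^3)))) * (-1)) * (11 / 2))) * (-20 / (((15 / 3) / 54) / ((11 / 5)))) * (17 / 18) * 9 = 8997318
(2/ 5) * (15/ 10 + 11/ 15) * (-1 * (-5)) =67/ 15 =4.47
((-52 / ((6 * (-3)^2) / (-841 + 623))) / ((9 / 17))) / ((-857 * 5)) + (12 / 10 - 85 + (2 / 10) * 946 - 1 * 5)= 104445646 / 1041255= 100.31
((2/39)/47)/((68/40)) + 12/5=374032/155805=2.40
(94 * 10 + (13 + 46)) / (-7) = -999 / 7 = -142.71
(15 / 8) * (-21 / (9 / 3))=-13.12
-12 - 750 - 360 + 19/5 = -5591/5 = -1118.20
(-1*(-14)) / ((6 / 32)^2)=3584 / 9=398.22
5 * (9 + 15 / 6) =115 / 2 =57.50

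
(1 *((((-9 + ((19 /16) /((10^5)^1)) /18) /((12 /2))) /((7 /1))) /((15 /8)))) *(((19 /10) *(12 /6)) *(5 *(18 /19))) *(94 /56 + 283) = -688694349517 /1176000000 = -585.62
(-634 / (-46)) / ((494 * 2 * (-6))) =-317 / 136344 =-0.00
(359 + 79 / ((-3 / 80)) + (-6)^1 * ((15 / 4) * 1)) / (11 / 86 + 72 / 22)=-5023733 / 9651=-520.54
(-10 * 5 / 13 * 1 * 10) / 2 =-250 / 13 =-19.23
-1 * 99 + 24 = -75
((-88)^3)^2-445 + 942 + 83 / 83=464404087282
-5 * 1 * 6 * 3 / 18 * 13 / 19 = -65 / 19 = -3.42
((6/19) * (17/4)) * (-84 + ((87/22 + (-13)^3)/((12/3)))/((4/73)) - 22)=-181526493/13376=-13571.06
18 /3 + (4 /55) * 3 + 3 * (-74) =-11868 /55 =-215.78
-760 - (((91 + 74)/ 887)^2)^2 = -470444890314985/ 619005459361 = -760.00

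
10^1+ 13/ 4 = 53/ 4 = 13.25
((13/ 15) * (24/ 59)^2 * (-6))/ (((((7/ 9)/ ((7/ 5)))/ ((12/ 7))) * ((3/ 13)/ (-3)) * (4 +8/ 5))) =5256576/ 852845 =6.16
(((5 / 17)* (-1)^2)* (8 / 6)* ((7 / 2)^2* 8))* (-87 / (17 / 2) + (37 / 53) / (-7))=-18251240 / 45951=-397.19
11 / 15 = 0.73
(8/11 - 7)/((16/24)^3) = -21.17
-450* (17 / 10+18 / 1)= -8865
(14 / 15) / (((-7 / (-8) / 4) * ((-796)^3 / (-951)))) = 317 / 39402995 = 0.00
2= 2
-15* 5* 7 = -525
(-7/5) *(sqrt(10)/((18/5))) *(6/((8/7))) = -49 *sqrt(10)/24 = -6.46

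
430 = 430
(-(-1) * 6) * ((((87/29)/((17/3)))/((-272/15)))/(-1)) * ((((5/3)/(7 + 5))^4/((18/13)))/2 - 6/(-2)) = 907033265/1725898752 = 0.53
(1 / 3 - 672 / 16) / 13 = -125 / 39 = -3.21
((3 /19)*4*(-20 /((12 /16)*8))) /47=-40 /893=-0.04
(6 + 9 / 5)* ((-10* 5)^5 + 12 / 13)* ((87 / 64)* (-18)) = 2385703117953 / 40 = 59642577948.82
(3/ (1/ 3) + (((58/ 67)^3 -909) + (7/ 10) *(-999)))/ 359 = -4808151539/ 1079739170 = -4.45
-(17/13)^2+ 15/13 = -94/169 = -0.56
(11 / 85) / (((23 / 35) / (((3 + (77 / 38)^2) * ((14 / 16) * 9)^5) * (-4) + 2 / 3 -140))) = -2352744142120141 / 13875707904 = -169558.49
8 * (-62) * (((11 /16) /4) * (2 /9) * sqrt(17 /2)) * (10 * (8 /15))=-1364 * sqrt(34) /27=-294.57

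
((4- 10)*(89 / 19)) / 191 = -0.15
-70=-70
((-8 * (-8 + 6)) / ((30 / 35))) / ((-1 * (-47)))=56 / 141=0.40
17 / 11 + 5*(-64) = -3503 / 11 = -318.45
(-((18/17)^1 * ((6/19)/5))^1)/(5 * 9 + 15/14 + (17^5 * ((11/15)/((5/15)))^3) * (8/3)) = -113400/68366556159017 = -0.00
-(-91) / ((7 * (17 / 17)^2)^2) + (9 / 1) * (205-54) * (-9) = -85604 / 7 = -12229.14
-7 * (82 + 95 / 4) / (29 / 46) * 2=-68103 / 29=-2348.38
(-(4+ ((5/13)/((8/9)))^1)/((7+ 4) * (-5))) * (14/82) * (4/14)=461/117260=0.00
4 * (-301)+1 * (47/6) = -7177/6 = -1196.17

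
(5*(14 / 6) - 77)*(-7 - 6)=2548 / 3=849.33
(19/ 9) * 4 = 76/ 9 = 8.44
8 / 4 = 2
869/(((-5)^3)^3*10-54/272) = -118184/2656250027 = -0.00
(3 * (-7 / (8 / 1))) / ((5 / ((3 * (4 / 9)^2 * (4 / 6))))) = -28 / 135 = -0.21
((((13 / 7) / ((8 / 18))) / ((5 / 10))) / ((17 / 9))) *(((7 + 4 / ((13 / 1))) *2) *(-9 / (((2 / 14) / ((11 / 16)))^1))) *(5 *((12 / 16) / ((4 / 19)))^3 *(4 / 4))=-705404766825 / 1114112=-633154.27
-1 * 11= -11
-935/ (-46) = 935/ 46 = 20.33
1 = 1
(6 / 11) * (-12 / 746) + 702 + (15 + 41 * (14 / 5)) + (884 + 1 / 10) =70403017 / 41030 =1715.89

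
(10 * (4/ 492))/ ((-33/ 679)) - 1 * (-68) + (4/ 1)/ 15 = 1351522/ 20295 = 66.59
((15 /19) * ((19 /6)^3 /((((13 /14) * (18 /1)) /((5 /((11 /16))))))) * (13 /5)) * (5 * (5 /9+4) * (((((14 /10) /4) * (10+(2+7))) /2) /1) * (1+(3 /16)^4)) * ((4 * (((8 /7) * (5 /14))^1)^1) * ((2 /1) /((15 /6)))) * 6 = 16853.97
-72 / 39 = -24 / 13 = -1.85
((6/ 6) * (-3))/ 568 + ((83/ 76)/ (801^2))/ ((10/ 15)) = -6092263/ 1154026332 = -0.01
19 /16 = 1.19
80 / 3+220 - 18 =686 / 3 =228.67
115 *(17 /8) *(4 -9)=-9775 /8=-1221.88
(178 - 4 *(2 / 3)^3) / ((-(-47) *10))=2387 / 6345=0.38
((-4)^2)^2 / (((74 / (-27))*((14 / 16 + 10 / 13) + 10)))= -359424 / 44807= -8.02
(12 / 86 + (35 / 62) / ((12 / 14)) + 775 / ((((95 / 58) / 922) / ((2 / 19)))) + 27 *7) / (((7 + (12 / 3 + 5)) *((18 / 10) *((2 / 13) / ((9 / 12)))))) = 17307592232515 / 2217429504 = 7805.25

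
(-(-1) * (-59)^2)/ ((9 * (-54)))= -3481/ 486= -7.16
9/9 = 1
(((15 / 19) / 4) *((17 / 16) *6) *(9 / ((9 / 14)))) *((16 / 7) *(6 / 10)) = 459 / 19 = 24.16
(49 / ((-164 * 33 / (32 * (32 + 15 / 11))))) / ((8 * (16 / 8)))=-17983 / 29766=-0.60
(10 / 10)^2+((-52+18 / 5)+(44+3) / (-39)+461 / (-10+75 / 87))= -204745 / 2067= -99.05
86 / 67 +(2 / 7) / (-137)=82340 / 64253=1.28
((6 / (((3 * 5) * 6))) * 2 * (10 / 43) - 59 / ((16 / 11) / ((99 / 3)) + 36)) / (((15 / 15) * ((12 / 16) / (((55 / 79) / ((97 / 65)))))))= -9689883775 / 9700415451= -1.00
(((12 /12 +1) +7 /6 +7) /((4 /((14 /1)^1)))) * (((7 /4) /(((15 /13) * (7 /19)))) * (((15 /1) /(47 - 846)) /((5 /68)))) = -105469 /2820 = -37.40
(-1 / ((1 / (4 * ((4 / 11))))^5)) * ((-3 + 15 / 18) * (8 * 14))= 763363328 / 483153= 1579.96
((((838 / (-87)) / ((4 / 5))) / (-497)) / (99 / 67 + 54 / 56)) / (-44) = -140365 / 622530414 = -0.00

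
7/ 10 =0.70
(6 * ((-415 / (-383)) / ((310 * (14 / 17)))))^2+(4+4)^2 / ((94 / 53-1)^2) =4967196647028193 / 46445615270404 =106.95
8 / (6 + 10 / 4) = 16 / 17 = 0.94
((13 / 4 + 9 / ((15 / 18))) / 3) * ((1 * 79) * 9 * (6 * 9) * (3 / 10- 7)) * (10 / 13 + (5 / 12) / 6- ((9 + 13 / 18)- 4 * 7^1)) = -239515644321 / 10400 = -23030350.42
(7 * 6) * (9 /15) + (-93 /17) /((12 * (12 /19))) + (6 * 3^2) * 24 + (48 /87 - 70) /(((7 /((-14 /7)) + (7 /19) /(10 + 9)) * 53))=392740493107 /297338160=1320.85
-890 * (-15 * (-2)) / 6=-4450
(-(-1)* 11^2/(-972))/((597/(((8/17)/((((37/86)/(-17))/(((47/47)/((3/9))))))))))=20812/1789209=0.01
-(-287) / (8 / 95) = 27265 / 8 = 3408.12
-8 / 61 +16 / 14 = 432 / 427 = 1.01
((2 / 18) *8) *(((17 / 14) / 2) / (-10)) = -17 / 315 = -0.05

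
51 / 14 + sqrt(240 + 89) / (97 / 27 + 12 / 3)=6.03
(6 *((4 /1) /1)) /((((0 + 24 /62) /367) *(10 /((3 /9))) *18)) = 11377 /270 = 42.14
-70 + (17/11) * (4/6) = -2276/33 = -68.97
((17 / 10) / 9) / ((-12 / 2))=-0.03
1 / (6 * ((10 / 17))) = 17 / 60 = 0.28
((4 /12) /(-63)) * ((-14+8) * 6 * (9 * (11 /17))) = 132 /119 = 1.11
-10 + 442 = 432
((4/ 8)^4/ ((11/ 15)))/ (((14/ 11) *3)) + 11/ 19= 0.60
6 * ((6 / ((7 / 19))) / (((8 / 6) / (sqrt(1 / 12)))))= 171 * sqrt(3) / 14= 21.16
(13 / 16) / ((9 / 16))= 13 / 9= 1.44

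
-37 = -37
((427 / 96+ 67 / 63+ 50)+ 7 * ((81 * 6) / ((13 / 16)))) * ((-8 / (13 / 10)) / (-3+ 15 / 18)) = 555948775 / 46137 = 12049.96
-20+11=-9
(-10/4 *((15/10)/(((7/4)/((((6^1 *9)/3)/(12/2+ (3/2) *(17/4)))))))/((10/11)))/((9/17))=-136/21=-6.48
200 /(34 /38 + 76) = 3800 /1461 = 2.60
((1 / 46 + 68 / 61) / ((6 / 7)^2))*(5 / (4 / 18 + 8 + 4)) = 156261 / 246928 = 0.63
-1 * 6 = -6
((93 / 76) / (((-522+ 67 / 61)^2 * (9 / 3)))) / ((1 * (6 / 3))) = 3721 / 4950545000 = 0.00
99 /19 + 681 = 13038 /19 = 686.21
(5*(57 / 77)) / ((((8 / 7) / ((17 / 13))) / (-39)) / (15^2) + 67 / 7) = 3270375 / 8456987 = 0.39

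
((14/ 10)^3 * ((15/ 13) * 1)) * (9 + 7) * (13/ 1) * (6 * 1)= 3951.36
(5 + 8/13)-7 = -18/13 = -1.38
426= 426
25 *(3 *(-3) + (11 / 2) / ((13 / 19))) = -625 / 26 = -24.04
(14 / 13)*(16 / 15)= 224 / 195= 1.15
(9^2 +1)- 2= 80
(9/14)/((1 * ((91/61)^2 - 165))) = -33489/8479576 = -0.00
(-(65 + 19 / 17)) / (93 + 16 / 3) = -3372 / 5015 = -0.67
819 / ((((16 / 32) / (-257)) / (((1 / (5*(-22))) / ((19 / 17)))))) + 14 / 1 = 3438.13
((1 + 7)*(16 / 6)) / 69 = 64 / 207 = 0.31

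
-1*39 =-39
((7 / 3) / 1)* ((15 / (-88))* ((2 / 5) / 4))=-7 / 176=-0.04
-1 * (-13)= 13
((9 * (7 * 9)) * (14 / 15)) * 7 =3704.40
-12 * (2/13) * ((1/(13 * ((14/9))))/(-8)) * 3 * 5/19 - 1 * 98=-4405087/44954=-97.99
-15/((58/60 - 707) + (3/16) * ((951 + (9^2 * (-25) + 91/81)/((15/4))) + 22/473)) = 4179600/175238351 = 0.02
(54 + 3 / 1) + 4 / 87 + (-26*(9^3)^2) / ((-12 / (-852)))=-85350482519 / 87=-981040028.95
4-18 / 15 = 14 / 5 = 2.80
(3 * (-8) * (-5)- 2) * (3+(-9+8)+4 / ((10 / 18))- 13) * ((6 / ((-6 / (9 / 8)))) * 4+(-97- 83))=413649 / 5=82729.80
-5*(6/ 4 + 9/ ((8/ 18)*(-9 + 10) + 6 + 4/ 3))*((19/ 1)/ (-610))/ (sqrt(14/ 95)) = 1767*sqrt(1330)/ 59780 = 1.08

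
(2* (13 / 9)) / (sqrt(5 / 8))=52* sqrt(10) / 45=3.65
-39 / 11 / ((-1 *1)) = 39 / 11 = 3.55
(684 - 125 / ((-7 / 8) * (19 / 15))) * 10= 1059720 / 133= 7967.82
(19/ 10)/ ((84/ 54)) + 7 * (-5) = -4729/ 140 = -33.78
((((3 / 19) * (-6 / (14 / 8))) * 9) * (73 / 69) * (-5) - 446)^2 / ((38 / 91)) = 10740882130394 / 25398877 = 422888.07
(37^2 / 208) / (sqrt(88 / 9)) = 4107*sqrt(22) / 9152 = 2.10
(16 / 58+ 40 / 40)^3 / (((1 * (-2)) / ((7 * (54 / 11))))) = -9573417 / 268279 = -35.68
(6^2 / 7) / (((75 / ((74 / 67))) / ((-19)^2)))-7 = 238493 / 11725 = 20.34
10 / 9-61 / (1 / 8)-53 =-4859 / 9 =-539.89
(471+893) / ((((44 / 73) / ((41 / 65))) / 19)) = 1762877 / 65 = 27121.18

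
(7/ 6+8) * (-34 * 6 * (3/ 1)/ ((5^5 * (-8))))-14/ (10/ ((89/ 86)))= -131627/ 107500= -1.22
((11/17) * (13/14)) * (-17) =-143/14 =-10.21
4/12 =1/3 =0.33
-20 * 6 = -120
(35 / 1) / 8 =4.38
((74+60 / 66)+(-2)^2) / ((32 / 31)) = 6727 / 88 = 76.44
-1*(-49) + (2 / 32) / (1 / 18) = 401 / 8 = 50.12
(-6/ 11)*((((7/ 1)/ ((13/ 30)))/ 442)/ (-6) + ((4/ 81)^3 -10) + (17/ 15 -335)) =5250350566051/ 27991883205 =187.57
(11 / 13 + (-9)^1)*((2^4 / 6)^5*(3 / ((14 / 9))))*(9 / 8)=-217088 / 91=-2385.58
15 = 15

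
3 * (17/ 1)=51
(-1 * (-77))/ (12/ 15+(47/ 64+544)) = 24640/ 174571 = 0.14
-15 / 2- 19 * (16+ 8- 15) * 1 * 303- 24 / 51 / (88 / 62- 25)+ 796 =-1268162427 / 24854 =-51024.48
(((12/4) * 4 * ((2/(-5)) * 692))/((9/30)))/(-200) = 1384/25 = 55.36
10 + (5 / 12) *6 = 25 / 2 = 12.50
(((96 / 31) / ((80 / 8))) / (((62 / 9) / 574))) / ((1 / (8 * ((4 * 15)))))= 11902464 / 961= 12385.50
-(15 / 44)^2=-225 / 1936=-0.12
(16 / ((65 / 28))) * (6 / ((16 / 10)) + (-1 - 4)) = -112 / 13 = -8.62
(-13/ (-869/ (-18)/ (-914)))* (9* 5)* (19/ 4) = 45715995/ 869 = 52607.59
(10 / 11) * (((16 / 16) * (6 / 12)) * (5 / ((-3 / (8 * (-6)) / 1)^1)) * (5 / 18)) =1000 / 99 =10.10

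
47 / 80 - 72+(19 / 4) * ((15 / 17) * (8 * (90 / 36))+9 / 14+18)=961183 / 9520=100.96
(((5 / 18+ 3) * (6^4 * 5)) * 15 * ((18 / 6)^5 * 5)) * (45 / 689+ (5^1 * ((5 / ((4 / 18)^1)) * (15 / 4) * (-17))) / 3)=-637589069341875 / 689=-925383264647.13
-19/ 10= -1.90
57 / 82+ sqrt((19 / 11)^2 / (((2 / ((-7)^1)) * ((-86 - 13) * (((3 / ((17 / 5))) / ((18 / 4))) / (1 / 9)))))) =19 * sqrt(19635) / 10890+ 57 / 82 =0.94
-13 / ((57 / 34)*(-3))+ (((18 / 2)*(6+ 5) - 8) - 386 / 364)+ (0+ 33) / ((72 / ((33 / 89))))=1027000189 / 11079432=92.69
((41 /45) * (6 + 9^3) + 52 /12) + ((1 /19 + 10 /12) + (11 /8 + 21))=317951 /456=697.26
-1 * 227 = -227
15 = 15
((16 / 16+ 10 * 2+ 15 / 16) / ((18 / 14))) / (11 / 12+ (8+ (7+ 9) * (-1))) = -819 / 340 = -2.41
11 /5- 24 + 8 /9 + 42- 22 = -41 /45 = -0.91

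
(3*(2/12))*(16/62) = 4/31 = 0.13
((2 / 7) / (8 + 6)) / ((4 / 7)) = 1 / 28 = 0.04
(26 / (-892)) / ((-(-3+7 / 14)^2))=26 / 5575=0.00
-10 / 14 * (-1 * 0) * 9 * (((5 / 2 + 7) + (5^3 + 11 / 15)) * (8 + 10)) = 0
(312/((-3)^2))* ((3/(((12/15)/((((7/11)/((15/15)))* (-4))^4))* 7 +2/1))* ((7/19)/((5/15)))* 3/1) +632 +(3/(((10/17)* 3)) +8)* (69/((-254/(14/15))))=22352069376397/28251524650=791.18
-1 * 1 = -1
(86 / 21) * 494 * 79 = 3356236 / 21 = 159820.76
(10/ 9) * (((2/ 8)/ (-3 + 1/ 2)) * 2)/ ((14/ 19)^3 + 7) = -13718/ 456813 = -0.03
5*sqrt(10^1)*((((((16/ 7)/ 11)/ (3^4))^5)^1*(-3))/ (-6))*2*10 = 52428800*sqrt(10)/ 9437972775501534957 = 0.00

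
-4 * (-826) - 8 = 3296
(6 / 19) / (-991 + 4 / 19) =-2 / 6275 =-0.00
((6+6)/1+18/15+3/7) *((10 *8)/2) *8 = 30528/7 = 4361.14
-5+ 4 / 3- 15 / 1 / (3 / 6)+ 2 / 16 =-805 / 24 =-33.54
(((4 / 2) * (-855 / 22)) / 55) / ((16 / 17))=-2907 / 1936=-1.50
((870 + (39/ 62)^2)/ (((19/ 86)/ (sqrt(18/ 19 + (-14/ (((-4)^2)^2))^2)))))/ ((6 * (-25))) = -47956481 * sqrt(5621017)/ 4440588800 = -25.60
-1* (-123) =123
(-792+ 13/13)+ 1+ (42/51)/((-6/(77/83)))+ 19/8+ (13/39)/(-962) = -12831375689/16288584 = -787.75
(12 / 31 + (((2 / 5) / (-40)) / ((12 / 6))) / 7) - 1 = -0.61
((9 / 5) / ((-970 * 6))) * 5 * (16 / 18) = -2 / 1455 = -0.00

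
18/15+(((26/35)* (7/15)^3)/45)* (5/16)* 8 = 182887/151875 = 1.20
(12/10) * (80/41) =96/41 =2.34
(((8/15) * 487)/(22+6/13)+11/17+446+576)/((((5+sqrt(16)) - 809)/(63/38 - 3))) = 19251829/11096000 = 1.74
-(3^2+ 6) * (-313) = 4695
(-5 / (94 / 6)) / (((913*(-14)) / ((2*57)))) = 855 / 300377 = 0.00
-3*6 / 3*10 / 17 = -60 / 17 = -3.53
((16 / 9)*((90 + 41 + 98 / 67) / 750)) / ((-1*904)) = -71 / 204417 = -0.00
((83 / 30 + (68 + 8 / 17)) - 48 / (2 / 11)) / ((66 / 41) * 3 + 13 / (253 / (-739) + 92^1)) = -38.78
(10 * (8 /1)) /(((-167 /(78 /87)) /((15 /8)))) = -3900 /4843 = -0.81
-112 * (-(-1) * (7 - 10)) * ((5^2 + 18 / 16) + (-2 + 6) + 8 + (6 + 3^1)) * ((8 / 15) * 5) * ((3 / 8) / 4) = 7917 / 2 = 3958.50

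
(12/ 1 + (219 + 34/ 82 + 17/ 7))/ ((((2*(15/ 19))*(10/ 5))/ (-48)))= -5100588/ 1435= -3554.42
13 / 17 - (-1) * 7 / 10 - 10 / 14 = 893 / 1190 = 0.75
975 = 975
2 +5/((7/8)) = 54/7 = 7.71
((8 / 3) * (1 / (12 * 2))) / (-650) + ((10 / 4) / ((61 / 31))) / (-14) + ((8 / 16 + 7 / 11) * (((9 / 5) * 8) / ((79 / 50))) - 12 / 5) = 34148925959 / 4341437100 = 7.87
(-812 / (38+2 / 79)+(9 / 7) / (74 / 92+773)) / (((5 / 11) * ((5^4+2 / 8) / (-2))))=39067582312 / 259996894675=0.15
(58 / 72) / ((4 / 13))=377 / 144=2.62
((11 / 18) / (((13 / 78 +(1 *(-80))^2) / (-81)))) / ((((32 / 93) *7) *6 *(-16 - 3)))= 837 / 29715392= 0.00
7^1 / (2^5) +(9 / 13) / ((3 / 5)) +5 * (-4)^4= 533051 / 416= 1281.37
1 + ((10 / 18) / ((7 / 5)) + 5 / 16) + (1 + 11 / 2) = 8275 / 1008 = 8.21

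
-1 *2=-2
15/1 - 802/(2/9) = -3594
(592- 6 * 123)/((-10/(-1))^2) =-1.46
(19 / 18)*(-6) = -19 / 3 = -6.33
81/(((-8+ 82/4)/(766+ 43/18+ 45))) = 131769/25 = 5270.76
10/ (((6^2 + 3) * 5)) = 2/ 39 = 0.05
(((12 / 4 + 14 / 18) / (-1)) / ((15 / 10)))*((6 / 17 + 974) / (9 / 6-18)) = 132512 / 891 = 148.72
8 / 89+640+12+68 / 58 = 1686070 / 2581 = 653.26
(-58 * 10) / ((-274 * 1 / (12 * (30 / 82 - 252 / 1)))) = -35903160 / 5617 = -6391.87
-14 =-14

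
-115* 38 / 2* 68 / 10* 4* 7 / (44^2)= -52003 / 242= -214.89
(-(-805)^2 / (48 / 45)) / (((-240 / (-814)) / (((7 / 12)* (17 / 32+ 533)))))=-10506856373475 / 16384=-641287620.45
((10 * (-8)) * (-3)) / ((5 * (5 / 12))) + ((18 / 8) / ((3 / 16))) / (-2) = 546 / 5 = 109.20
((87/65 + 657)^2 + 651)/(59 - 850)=-1833905739/3341975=-548.75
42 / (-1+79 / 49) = 343 / 5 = 68.60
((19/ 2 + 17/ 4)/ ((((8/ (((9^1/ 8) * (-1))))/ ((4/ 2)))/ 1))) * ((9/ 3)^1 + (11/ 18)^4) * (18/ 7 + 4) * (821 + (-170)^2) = -4130275704995/ 1741824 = -2371235.96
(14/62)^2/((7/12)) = 84/961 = 0.09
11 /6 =1.83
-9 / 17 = -0.53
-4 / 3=-1.33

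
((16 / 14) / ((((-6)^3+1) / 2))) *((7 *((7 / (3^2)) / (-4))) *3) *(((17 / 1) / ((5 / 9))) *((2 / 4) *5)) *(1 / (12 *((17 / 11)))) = 77 / 430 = 0.18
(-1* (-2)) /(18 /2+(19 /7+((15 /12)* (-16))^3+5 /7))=-14 /55913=-0.00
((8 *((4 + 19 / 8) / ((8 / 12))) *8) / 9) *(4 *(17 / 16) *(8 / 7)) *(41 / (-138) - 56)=-8980964 / 483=-18594.13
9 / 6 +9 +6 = 33 / 2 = 16.50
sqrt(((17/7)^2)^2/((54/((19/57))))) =289 * sqrt(2)/882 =0.46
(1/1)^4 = 1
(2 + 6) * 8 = 64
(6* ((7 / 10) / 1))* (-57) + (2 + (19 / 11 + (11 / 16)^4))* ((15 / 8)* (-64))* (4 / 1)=-240568041 / 112640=-2135.72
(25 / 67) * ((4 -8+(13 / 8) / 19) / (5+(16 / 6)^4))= -172125 / 6548312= -0.03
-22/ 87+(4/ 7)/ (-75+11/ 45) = -4601/ 17661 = -0.26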